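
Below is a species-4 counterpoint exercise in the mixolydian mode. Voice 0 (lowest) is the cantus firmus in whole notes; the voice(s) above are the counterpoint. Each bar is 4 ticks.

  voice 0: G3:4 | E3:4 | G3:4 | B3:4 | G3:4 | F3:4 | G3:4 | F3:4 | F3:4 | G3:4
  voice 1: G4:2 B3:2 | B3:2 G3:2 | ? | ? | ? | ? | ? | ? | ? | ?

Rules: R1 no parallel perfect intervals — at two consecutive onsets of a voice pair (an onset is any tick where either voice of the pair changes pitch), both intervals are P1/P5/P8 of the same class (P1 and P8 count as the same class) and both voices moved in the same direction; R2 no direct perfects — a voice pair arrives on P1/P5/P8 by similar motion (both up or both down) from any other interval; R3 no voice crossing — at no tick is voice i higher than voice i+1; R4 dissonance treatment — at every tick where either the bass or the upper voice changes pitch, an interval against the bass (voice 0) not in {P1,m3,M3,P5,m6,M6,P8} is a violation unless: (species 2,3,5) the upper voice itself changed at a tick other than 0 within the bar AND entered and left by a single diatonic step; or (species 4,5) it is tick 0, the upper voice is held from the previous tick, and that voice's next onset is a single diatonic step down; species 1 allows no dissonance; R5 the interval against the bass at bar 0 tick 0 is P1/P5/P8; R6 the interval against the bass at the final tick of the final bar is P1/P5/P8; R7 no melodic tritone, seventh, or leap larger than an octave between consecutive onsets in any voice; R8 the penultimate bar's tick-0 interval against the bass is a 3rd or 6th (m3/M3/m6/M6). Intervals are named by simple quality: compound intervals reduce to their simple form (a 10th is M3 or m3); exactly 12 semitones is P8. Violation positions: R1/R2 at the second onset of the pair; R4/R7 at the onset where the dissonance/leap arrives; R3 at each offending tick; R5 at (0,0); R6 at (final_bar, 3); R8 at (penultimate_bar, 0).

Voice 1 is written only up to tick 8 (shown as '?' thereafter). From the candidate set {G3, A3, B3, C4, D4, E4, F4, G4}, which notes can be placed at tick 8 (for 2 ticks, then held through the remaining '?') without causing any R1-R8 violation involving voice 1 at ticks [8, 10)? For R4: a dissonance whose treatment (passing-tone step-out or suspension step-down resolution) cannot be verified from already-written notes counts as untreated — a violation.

{B3, E4, G3}

G3: legal
A3: violates R4
B3: legal
C4: violates R4
D4: violates R2
E4: legal
F4: violates R4,R7
G4: violates R2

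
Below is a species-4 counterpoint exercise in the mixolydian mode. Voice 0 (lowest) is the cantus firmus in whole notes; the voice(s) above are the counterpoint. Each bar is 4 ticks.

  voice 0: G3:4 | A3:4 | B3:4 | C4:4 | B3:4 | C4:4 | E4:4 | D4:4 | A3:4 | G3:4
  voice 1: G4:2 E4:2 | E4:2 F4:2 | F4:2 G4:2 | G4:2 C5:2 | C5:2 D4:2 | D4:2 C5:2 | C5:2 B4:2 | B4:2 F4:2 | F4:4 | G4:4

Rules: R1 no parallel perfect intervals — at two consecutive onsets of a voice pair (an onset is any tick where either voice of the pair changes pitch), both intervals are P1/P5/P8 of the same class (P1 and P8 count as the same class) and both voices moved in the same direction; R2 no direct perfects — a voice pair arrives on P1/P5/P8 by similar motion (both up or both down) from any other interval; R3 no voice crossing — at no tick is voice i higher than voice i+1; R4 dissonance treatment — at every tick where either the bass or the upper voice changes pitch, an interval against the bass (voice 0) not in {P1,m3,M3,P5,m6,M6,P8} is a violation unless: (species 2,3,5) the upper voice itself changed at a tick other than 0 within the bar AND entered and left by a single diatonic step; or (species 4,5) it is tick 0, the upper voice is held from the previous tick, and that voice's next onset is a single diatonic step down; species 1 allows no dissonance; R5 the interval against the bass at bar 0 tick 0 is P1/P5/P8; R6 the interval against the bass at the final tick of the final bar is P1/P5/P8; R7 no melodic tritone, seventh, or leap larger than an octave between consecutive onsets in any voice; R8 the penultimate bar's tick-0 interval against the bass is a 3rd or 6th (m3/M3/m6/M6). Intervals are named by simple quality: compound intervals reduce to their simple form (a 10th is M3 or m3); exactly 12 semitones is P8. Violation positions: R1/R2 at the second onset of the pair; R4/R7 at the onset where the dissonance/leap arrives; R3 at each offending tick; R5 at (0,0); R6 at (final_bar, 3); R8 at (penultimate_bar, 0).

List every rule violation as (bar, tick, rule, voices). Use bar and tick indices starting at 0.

bar 0: v0=G3 v1=G4 downbeat P8
bar 1: v0=A3 v1=E4 downbeat P5
bar 2: v0=B3 v1=F4 downbeat TT
bar 3: v0=C4 v1=G4 downbeat P5
bar 4: v0=B3 v1=C5 downbeat m2
bar 5: v0=C4 v1=D4 downbeat M2
bar 6: v0=E4 v1=C5 downbeat m6
bar 7: v0=D4 v1=B4 downbeat M6
bar 8: v0=A3 v1=F4 downbeat m6
bar 9: v0=G3 v1=G4 downbeat P8
  -> R4 @ bar 2 tick 0 v(0, 1): B3/F4 TT untreated
  -> R4 @ bar 4 tick 0 v(0, 1): B3/C5 m2 untreated
  -> R7 @ bar 4 tick 2 v(1,): C5->D4 leap 10st
  -> R4 @ bar 5 tick 0 v(0, 1): C4/D4 M2 untreated
  -> R7 @ bar 5 tick 2 v(1,): D4->C5 leap 10st
  -> R7 @ bar 7 tick 2 v(1,): B4->F4 leap 6st

(2, 0, R4, (0, 1))
(4, 0, R4, (0, 1))
(4, 2, R7, (1,))
(5, 0, R4, (0, 1))
(5, 2, R7, (1,))
(7, 2, R7, (1,))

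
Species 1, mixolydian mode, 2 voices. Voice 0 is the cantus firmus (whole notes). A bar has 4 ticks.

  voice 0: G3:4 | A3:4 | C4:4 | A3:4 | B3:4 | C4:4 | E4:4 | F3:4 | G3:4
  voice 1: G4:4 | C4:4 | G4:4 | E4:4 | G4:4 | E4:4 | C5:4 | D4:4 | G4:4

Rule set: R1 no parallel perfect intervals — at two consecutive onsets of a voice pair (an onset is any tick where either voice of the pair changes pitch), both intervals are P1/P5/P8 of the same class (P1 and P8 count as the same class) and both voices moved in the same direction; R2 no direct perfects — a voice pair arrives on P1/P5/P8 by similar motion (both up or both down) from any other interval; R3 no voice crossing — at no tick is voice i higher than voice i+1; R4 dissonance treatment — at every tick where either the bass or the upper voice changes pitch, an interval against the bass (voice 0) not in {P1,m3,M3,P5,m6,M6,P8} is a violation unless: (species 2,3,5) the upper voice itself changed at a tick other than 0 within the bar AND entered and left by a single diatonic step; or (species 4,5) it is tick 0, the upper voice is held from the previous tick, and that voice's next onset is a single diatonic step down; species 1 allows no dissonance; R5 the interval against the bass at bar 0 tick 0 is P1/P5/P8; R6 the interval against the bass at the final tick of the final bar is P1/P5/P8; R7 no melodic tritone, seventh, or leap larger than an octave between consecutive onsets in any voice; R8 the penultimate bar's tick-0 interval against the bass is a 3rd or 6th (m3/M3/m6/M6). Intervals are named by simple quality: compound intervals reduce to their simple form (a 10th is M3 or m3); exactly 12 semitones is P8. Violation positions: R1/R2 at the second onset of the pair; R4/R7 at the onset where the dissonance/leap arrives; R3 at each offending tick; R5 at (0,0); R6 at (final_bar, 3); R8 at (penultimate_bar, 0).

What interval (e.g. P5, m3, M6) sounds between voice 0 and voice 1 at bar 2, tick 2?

voice 0=C4 voice 1=G4 -> P5

P5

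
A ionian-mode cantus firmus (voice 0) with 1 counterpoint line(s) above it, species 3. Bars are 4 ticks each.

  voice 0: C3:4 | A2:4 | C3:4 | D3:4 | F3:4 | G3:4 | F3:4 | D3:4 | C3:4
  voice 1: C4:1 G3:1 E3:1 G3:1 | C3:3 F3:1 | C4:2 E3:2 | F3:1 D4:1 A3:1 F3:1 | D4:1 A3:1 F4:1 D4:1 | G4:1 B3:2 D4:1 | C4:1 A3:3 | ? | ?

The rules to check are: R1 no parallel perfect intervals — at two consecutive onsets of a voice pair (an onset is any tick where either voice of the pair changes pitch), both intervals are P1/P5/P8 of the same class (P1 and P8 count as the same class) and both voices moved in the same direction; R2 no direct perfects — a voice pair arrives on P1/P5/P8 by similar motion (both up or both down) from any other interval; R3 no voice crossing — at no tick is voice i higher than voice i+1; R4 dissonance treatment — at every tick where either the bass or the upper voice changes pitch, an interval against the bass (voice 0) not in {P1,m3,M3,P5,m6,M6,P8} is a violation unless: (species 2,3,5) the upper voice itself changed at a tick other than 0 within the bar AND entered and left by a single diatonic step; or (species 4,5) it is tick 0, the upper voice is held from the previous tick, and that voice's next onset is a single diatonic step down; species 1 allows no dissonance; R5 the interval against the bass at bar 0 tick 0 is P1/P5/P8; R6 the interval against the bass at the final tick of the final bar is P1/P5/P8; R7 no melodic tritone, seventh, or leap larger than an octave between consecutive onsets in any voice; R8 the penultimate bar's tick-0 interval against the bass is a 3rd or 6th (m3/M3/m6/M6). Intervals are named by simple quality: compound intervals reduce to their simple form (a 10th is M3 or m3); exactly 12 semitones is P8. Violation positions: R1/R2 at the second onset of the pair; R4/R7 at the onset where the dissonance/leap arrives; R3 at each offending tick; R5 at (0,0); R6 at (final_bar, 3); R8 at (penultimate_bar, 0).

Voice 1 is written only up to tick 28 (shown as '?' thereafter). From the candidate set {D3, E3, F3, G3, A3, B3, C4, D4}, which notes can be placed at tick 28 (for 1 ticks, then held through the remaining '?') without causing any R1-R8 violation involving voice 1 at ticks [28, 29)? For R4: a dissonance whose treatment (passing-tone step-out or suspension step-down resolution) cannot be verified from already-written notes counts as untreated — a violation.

{B3, F3}

D3: violates R2,R8
E3: violates R4,R8
F3: legal
G3: violates R4,R8
A3: violates R8
B3: legal
C4: violates R4,R8
D4: violates R8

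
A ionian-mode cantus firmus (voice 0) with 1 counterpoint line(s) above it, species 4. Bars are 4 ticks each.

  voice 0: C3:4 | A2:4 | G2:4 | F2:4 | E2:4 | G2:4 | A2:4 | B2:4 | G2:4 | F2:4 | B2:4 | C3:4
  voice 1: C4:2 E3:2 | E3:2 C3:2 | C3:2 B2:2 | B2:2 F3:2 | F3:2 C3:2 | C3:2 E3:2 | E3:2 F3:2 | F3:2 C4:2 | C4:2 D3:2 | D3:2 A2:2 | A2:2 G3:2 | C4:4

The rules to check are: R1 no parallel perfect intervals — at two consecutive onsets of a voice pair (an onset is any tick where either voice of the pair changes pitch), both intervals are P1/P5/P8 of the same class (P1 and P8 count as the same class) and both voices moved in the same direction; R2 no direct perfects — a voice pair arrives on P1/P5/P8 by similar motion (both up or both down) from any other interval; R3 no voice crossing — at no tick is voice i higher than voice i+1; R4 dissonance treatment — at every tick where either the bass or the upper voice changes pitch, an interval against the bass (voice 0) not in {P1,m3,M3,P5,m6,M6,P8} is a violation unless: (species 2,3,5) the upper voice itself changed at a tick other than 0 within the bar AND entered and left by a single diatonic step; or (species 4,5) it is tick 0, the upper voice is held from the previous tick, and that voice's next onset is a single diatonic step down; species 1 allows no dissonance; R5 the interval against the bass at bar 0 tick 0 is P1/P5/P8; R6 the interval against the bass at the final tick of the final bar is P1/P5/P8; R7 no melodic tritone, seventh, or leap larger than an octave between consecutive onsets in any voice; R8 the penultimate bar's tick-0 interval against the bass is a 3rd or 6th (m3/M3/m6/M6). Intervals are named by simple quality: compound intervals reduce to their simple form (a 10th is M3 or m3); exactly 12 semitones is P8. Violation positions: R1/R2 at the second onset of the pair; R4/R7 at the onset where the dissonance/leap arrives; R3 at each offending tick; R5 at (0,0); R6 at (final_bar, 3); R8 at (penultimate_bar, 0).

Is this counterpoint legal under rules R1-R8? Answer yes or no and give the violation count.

No (15 violations)

bar 0: v0=C3 v1=C4 (P8)
bar 1: v0=A2 v1=E3 (P5)
bar 2: v0=G2 v1=C3 (P4)
bar 3: v0=F2 v1=B2 (TT)
bar 4: v0=E2 v1=F3 (m2)
bar 5: v0=G2 v1=C3 (P4)
bar 6: v0=A2 v1=E3 (P5)
bar 7: v0=B2 v1=F3 (TT)
bar 8: v0=G2 v1=C4 (P4)
bar 9: v0=F2 v1=D3 (M6)
bar 10: v0=B2 v1=A2 (M2)
bar 11: v0=C3 v1=C4 (P8)
  R4 @ bar3.0: F2/B2 TT untreated
  R7 @ bar3.2: B2->F3 leap 6st
  R4 @ bar4.0: E2/F3 m2 untreated
  R4 @ bar5.0: G2/C3 P4 untreated
  R4 @ bar7.0: B2/F3 TT untreated
  R4 @ bar7.2: B2/C4 m2 untreated
  R4 @ bar8.0: G2/C4 P4 untreated
  R7 @ bar8.2: C4->D3 leap 10st
  R3 @ bar10.0: B2 above A2
  R4 @ bar10.0: B2/A2 M2 untreated
  R7 @ bar10.0: F2->B2 leap 6st
  R8 @ bar10.0: penult M2 not 3rd/6th
  R3 @ bar10.1: B2 above A2
  R7 @ bar10.2: A2->G3 leap 10st
  R2 @ bar11.0: B2/G3 m6 -> C3/C4 P8 similar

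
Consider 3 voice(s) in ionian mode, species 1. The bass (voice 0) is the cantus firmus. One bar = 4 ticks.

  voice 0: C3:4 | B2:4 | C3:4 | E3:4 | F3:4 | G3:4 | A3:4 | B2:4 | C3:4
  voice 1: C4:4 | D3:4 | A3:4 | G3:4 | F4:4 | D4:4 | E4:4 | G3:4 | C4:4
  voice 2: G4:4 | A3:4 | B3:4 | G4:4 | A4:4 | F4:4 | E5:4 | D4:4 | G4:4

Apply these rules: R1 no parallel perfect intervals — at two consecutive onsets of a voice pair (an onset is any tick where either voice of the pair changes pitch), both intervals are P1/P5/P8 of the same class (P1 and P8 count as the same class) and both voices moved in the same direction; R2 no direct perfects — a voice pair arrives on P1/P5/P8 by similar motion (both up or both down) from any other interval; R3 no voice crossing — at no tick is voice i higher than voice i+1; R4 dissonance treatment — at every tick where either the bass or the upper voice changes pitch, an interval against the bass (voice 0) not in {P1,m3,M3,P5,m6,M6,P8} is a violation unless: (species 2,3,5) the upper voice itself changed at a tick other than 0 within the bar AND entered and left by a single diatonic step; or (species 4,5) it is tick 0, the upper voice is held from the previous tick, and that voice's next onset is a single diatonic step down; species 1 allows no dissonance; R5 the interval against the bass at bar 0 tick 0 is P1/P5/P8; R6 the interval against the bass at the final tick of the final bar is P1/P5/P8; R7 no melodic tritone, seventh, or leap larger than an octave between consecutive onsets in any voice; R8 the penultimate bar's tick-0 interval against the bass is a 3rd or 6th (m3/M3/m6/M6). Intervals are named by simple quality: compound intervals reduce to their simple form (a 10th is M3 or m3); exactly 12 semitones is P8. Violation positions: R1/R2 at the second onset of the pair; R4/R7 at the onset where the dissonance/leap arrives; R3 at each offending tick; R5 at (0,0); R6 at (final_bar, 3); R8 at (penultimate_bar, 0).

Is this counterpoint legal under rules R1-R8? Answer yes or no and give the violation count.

No (18 violations)

bar 0: v0=C3 v1=C4 v2=G4 (P5)
bar 1: v0=B2 v1=D3 v2=A3 (m7)
bar 2: v0=C3 v1=A3 v2=B3 (M7)
bar 3: v0=E3 v1=G3 v2=G4 (m3)
bar 4: v0=F3 v1=F4 v2=A4 (M3)
bar 5: v0=G3 v1=D4 v2=F4 (m7)
bar 6: v0=A3 v1=E4 v2=E5 (P5)
bar 7: v0=B2 v1=G3 v2=D4 (m3)
bar 8: v0=C3 v1=C4 v2=G4 (P5)
  R1 @ bar1.0: C4/G4 P5 -> D3/A3 P5 similar
  R4 @ bar1.0: B2/A3 m7 untreated
  R7 @ bar1.0: C4->D3 leap 10st
  R7 @ bar1.0: G4->A3 leap 10st
  R4 @ bar2.0: C3/B3 M7 untreated
  R2 @ bar4.0: E3/G3 m3 -> F3/F4 P8 similar
  R7 @ bar4.0: G3->F4 leap 10st
  R4 @ bar5.0: G3/F4 m7 untreated
  R1 @ bar6.0: G3/D4 P5 -> A3/E4 P5 similar
  R2 @ bar6.0: G3/F4 m7 -> A3/E5 P5 similar
  R2 @ bar6.0: D4/F4 m3 -> E4/E5 P8 similar
  R7 @ bar6.0: F4->E5 leap 11st
  R2 @ bar7.0: E4/E5 P8 -> G3/D4 P5 similar
  R7 @ bar7.0: A3->B2 leap 10st
  R7 @ bar7.0: E5->D4 leap 14st
  R1 @ bar8.0: G3/D4 P5 -> C4/G4 P5 similar
  R2 @ bar8.0: B2/G3 m6 -> C3/C4 P8 similar
  R2 @ bar8.0: B2/D4 m3 -> C3/G4 P5 similar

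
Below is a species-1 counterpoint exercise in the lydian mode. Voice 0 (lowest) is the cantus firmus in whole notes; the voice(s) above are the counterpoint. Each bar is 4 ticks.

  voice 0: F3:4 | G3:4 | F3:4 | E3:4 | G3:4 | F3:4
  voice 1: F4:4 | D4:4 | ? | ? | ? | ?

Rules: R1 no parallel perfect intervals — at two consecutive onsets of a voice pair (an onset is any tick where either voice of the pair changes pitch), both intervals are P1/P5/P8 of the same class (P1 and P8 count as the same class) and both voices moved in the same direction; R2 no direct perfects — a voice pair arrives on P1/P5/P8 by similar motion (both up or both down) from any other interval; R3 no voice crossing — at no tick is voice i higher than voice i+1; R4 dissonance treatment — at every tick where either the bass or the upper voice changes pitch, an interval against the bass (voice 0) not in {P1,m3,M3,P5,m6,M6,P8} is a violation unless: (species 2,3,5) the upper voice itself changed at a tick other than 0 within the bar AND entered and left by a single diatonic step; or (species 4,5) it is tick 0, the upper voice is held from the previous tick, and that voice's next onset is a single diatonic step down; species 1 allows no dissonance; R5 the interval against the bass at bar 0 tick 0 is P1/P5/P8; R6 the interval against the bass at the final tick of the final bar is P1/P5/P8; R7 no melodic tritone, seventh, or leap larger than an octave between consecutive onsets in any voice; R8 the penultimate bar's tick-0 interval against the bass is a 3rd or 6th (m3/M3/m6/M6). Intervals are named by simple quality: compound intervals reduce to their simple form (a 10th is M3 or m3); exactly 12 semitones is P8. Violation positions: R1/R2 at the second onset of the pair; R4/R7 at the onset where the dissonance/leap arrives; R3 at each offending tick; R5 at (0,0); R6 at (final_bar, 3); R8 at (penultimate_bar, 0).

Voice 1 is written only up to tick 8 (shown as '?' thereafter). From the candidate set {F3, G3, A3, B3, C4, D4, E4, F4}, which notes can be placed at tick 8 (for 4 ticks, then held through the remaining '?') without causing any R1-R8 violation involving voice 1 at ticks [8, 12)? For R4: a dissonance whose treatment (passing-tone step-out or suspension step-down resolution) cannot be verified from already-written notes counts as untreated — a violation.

{A3, D4, F4}

F3: violates R2
G3: violates R4
A3: legal
B3: violates R4
C4: violates R1
D4: legal
E4: violates R4
F4: legal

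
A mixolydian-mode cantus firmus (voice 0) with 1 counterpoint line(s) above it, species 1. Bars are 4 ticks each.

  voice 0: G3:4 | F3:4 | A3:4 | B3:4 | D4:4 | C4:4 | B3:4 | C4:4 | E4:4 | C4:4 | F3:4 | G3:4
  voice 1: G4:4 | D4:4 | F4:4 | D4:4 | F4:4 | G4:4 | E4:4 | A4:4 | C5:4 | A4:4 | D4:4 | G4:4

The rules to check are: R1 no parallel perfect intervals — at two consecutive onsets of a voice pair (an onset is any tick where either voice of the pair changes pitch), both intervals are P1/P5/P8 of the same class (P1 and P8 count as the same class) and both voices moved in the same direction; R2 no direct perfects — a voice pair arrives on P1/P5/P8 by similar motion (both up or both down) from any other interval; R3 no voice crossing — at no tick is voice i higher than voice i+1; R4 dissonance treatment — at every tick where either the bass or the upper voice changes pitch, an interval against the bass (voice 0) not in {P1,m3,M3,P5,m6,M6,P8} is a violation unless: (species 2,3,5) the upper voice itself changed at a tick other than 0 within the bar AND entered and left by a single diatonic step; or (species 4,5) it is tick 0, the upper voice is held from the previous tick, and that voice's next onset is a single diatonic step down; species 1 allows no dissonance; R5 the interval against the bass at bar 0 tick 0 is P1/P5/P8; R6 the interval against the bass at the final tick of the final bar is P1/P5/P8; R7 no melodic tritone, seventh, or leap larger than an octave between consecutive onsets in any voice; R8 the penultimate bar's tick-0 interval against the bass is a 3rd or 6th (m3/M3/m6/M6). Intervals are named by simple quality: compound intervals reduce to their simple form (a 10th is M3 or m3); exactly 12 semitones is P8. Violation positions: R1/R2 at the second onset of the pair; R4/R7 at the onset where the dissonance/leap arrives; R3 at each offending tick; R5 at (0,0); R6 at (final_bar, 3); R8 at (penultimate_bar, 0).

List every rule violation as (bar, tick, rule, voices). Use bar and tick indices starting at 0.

(6, 0, R4, (0, 1))
(11, 0, R2, (0, 1))

bar 0: v0=G3 v1=G4 downbeat P8
bar 1: v0=F3 v1=D4 downbeat M6
bar 2: v0=A3 v1=F4 downbeat m6
bar 3: v0=B3 v1=D4 downbeat m3
bar 4: v0=D4 v1=F4 downbeat m3
bar 5: v0=C4 v1=G4 downbeat P5
bar 6: v0=B3 v1=E4 downbeat P4
bar 7: v0=C4 v1=A4 downbeat M6
bar 8: v0=E4 v1=C5 downbeat m6
bar 9: v0=C4 v1=A4 downbeat M6
bar 10: v0=F3 v1=D4 downbeat M6
bar 11: v0=G3 v1=G4 downbeat P8
  -> R4 @ bar 6 tick 0 v(0, 1): B3/E4 P4 untreated
  -> R2 @ bar 11 tick 0 v(0, 1): F3/D4 M6 -> G3/G4 P8 similar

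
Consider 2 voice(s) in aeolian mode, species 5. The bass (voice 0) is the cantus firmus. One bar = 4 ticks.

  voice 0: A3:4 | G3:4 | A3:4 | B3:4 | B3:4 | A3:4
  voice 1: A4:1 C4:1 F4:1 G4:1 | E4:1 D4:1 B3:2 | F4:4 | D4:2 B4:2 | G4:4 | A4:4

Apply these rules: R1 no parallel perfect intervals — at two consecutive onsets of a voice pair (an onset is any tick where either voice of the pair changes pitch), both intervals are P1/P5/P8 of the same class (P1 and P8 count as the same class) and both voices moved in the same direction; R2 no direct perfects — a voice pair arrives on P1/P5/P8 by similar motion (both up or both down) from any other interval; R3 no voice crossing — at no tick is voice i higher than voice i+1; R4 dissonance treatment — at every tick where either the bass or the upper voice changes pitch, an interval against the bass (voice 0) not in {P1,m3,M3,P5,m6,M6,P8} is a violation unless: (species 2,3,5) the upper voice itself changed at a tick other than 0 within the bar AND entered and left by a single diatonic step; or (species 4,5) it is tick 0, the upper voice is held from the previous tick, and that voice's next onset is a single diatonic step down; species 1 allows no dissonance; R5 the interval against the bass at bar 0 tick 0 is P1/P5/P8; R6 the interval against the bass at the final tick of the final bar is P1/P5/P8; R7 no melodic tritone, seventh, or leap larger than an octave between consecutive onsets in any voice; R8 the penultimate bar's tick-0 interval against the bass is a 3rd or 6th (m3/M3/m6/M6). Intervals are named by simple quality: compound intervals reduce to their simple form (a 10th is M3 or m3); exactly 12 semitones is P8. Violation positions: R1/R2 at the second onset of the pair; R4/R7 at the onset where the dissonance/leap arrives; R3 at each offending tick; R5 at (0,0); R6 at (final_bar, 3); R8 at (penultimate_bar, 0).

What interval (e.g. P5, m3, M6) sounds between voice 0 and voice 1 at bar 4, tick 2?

voice 0=B3 voice 1=G4 -> m6

m6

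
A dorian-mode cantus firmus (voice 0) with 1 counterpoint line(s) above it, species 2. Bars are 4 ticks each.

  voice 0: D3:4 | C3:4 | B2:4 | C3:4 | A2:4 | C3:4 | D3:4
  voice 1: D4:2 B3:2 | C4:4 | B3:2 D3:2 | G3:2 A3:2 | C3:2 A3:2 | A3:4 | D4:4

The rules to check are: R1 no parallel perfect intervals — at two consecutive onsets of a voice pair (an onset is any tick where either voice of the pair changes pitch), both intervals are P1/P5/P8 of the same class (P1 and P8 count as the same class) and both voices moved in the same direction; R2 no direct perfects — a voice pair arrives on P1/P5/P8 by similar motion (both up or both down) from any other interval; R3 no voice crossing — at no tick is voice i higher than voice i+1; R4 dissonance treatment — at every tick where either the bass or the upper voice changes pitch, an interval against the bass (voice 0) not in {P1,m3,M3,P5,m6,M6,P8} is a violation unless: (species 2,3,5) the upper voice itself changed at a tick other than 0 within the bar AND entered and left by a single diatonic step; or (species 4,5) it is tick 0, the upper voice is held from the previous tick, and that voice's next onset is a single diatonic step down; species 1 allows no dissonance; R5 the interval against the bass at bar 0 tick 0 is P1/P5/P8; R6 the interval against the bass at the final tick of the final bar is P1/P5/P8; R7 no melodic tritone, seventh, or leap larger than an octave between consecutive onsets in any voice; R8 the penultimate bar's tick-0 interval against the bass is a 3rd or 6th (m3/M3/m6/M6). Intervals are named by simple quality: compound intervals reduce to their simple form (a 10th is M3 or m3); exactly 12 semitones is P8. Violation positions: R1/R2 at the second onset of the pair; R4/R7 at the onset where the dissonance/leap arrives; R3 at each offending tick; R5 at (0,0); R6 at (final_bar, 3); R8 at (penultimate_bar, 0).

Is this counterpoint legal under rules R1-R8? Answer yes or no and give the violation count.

No (3 violations)

bar 0: v0=D3 v1=D4 (P8)
bar 1: v0=C3 v1=C4 (P8)
bar 2: v0=B2 v1=B3 (P8)
bar 3: v0=C3 v1=G3 (P5)
bar 4: v0=A2 v1=C3 (m3)
bar 5: v0=C3 v1=A3 (M6)
bar 6: v0=D3 v1=D4 (P8)
  R1 @ bar2.0: C3/C4 P8 -> B2/B3 P8 similar
  R2 @ bar3.0: B2/D3 m3 -> C3/G3 P5 similar
  R2 @ bar6.0: C3/A3 M6 -> D3/D4 P8 similar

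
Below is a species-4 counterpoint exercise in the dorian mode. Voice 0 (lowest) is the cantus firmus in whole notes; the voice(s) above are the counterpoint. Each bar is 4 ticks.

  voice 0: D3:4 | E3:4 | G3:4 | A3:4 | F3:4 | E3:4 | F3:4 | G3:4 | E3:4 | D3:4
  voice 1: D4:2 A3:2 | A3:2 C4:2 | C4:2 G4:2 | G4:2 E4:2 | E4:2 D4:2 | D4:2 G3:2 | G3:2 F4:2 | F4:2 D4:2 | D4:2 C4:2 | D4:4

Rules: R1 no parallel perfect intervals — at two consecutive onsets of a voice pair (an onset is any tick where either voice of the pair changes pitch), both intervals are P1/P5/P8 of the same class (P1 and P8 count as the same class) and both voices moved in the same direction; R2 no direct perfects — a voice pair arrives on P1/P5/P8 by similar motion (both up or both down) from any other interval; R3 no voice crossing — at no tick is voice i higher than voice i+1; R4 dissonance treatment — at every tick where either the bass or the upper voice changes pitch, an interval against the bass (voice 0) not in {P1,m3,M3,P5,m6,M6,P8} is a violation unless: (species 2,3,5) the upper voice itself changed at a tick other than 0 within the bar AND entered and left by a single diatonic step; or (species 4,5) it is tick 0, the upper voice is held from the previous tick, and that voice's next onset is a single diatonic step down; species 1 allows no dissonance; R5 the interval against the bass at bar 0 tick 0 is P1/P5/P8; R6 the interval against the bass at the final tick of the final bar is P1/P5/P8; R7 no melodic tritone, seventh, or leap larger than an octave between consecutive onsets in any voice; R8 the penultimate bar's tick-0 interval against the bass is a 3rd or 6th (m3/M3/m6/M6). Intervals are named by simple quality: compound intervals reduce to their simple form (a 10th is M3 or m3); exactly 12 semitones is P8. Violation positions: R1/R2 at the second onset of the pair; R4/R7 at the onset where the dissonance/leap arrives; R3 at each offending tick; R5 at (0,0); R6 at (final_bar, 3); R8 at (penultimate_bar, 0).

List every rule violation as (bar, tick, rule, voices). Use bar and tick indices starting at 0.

bar 0: v0=D3 v1=D4 downbeat P8
bar 1: v0=E3 v1=A3 downbeat P4
bar 2: v0=G3 v1=C4 downbeat P4
bar 3: v0=A3 v1=G4 downbeat m7
bar 4: v0=F3 v1=E4 downbeat M7
bar 5: v0=E3 v1=D4 downbeat m7
bar 6: v0=F3 v1=G3 downbeat M2
bar 7: v0=G3 v1=F4 downbeat m7
bar 8: v0=E3 v1=D4 downbeat m7
bar 9: v0=D3 v1=D4 downbeat P8
  -> R4 @ bar 1 tick 0 v(0, 1): E3/A3 P4 untreated
  -> R4 @ bar 2 tick 0 v(0, 1): G3/C4 P4 untreated
  -> R4 @ bar 3 tick 0 v(0, 1): A3/G4 m7 untreated
  -> R4 @ bar 5 tick 0 v(0, 1): E3/D4 m7 untreated
  -> R4 @ bar 6 tick 0 v(0, 1): F3/G3 M2 untreated
  -> R7 @ bar 6 tick 2 v(1,): G3->F4 leap 10st
  -> R4 @ bar 7 tick 0 v(0, 1): G3/F4 m7 untreated
  -> R8 @ bar 8 tick 0 v(0, 1): penult m7 not 3rd/6th

(1, 0, R4, (0, 1))
(2, 0, R4, (0, 1))
(3, 0, R4, (0, 1))
(5, 0, R4, (0, 1))
(6, 0, R4, (0, 1))
(6, 2, R7, (1,))
(7, 0, R4, (0, 1))
(8, 0, R8, (0, 1))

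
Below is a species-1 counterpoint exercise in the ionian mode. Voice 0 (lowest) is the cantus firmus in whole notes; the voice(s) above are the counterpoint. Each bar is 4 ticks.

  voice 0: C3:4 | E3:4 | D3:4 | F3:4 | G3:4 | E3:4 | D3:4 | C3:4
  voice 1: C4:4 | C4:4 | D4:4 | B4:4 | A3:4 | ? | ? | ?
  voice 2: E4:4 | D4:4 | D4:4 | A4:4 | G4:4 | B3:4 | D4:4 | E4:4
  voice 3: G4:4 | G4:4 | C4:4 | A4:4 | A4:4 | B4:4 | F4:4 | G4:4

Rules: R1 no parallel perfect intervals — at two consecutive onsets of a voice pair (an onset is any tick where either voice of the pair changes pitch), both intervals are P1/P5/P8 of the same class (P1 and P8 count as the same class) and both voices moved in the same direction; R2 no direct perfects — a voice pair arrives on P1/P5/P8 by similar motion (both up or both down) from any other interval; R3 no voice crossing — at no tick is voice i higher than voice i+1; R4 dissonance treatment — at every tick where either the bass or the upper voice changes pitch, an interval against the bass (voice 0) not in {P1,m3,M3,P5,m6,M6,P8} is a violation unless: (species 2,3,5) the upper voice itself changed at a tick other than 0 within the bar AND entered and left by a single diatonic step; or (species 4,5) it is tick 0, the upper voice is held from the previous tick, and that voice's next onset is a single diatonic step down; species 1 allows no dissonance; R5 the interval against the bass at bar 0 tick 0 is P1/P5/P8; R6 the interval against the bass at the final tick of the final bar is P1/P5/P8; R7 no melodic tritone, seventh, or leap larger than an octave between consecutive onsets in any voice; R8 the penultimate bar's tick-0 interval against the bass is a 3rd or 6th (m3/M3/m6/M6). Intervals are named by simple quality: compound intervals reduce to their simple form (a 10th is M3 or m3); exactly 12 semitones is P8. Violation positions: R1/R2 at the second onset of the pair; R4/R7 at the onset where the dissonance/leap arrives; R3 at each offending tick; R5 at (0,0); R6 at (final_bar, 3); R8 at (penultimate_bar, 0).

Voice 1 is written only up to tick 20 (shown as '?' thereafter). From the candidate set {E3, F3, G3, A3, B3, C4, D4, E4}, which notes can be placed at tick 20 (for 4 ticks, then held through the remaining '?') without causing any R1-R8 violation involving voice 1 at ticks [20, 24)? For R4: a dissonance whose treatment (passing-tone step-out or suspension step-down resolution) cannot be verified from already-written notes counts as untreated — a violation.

E3: violates R2
F3: violates R4
G3: legal
A3: violates R4
B3: violates R1
C4: violates R3
D4: violates R3,R4
E4: violates R2,R3

{G3}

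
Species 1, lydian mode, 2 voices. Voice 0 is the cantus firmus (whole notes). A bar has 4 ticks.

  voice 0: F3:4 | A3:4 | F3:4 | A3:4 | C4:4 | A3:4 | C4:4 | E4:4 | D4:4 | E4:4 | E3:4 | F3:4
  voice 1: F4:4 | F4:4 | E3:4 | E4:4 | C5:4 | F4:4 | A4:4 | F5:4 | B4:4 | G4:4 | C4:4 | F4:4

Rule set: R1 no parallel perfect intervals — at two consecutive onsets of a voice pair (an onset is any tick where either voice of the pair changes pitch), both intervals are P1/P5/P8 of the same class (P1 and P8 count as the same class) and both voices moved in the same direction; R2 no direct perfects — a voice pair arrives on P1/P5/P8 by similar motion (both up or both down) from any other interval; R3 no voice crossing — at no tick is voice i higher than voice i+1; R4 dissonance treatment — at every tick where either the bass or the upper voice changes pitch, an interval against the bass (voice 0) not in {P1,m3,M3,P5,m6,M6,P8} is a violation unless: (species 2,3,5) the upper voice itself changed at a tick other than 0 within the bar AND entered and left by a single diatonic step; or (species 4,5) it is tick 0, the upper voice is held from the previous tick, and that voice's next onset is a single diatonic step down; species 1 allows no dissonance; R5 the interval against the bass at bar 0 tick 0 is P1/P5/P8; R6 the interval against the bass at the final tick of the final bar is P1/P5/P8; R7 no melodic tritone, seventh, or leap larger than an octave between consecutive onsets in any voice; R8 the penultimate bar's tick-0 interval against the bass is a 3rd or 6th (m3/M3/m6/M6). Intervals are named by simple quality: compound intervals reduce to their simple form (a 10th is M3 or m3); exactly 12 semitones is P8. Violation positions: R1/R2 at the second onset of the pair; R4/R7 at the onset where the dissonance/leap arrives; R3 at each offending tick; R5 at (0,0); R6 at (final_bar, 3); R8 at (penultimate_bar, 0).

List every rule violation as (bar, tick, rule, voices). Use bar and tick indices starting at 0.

(2, 0, R3, (0, 1))
(2, 0, R4, (0, 1))
(2, 0, R7, (1,))
(2, 1, R3, (0, 1))
(2, 2, R3, (0, 1))
(2, 3, R3, (0, 1))
(3, 0, R2, (0, 1))
(4, 0, R2, (0, 1))
(7, 0, R4, (0, 1))
(8, 0, R7, (1,))
(11, 0, R2, (0, 1))

bar 0: v0=F3 v1=F4 downbeat P8
bar 1: v0=A3 v1=F4 downbeat m6
bar 2: v0=F3 v1=E3 downbeat m2
bar 3: v0=A3 v1=E4 downbeat P5
bar 4: v0=C4 v1=C5 downbeat P8
bar 5: v0=A3 v1=F4 downbeat m6
bar 6: v0=C4 v1=A4 downbeat M6
bar 7: v0=E4 v1=F5 downbeat m2
bar 8: v0=D4 v1=B4 downbeat M6
bar 9: v0=E4 v1=G4 downbeat m3
bar 10: v0=E3 v1=C4 downbeat m6
bar 11: v0=F3 v1=F4 downbeat P8
  -> R3 @ bar 2 tick 0 v(0, 1): F3 above E3
  -> R4 @ bar 2 tick 0 v(0, 1): F3/E3 m2 untreated
  -> R7 @ bar 2 tick 0 v(1,): F4->E3 leap 13st
  -> R3 @ bar 2 tick 1 v(0, 1): F3 above E3
  -> R3 @ bar 2 tick 2 v(0, 1): F3 above E3
  -> R3 @ bar 2 tick 3 v(0, 1): F3 above E3
  -> R2 @ bar 3 tick 0 v(0, 1): F3/E3 m2 -> A3/E4 P5 similar
  -> R2 @ bar 4 tick 0 v(0, 1): A3/E4 P5 -> C4/C5 P8 similar
  -> R4 @ bar 7 tick 0 v(0, 1): E4/F5 m2 untreated
  -> R7 @ bar 8 tick 0 v(1,): F5->B4 leap 6st
  -> R2 @ bar 11 tick 0 v(0, 1): E3/C4 m6 -> F3/F4 P8 similar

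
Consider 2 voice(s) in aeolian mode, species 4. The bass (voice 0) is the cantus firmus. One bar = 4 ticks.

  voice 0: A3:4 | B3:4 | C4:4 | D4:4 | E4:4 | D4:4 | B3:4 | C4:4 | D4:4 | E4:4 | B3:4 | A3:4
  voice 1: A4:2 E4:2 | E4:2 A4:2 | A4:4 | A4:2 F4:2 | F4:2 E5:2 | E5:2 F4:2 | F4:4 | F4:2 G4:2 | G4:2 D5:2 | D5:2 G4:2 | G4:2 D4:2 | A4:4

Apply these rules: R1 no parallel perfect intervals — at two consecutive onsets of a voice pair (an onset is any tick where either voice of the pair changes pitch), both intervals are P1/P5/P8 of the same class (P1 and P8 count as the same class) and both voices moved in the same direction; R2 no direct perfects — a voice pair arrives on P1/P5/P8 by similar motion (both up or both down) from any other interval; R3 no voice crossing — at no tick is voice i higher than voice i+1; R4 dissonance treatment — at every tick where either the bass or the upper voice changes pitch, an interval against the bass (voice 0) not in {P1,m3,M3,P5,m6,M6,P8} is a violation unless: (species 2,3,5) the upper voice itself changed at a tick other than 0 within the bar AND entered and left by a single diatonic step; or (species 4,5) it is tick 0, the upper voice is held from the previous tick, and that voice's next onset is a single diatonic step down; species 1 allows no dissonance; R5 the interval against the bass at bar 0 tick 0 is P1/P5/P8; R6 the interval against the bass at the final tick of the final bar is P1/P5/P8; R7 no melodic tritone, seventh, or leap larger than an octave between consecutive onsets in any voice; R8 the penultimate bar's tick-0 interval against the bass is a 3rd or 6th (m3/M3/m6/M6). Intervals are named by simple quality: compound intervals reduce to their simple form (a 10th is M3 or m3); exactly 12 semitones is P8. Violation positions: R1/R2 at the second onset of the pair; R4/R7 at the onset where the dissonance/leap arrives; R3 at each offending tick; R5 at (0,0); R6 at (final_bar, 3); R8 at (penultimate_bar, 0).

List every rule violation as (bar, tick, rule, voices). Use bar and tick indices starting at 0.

(1, 0, R4, (0, 1))
(1, 2, R4, (0, 1))
(4, 0, R4, (0, 1))
(4, 2, R7, (1,))
(5, 0, R4, (0, 1))
(5, 2, R7, (1,))
(6, 0, R4, (0, 1))
(7, 0, R4, (0, 1))
(8, 0, R4, (0, 1))
(9, 0, R4, (0, 1))

bar 0: v0=A3 v1=A4 downbeat P8
bar 1: v0=B3 v1=E4 downbeat P4
bar 2: v0=C4 v1=A4 downbeat M6
bar 3: v0=D4 v1=A4 downbeat P5
bar 4: v0=E4 v1=F4 downbeat m2
bar 5: v0=D4 v1=E5 downbeat M2
bar 6: v0=B3 v1=F4 downbeat TT
bar 7: v0=C4 v1=F4 downbeat P4
bar 8: v0=D4 v1=G4 downbeat P4
bar 9: v0=E4 v1=D5 downbeat m7
bar 10: v0=B3 v1=G4 downbeat m6
bar 11: v0=A3 v1=A4 downbeat P8
  -> R4 @ bar 1 tick 0 v(0, 1): B3/E4 P4 untreated
  -> R4 @ bar 1 tick 2 v(0, 1): B3/A4 m7 untreated
  -> R4 @ bar 4 tick 0 v(0, 1): E4/F4 m2 untreated
  -> R7 @ bar 4 tick 2 v(1,): F4->E5 leap 11st
  -> R4 @ bar 5 tick 0 v(0, 1): D4/E5 M2 untreated
  -> R7 @ bar 5 tick 2 v(1,): E5->F4 leap 11st
  -> R4 @ bar 6 tick 0 v(0, 1): B3/F4 TT untreated
  -> R4 @ bar 7 tick 0 v(0, 1): C4/F4 P4 untreated
  -> R4 @ bar 8 tick 0 v(0, 1): D4/G4 P4 untreated
  -> R4 @ bar 9 tick 0 v(0, 1): E4/D5 m7 untreated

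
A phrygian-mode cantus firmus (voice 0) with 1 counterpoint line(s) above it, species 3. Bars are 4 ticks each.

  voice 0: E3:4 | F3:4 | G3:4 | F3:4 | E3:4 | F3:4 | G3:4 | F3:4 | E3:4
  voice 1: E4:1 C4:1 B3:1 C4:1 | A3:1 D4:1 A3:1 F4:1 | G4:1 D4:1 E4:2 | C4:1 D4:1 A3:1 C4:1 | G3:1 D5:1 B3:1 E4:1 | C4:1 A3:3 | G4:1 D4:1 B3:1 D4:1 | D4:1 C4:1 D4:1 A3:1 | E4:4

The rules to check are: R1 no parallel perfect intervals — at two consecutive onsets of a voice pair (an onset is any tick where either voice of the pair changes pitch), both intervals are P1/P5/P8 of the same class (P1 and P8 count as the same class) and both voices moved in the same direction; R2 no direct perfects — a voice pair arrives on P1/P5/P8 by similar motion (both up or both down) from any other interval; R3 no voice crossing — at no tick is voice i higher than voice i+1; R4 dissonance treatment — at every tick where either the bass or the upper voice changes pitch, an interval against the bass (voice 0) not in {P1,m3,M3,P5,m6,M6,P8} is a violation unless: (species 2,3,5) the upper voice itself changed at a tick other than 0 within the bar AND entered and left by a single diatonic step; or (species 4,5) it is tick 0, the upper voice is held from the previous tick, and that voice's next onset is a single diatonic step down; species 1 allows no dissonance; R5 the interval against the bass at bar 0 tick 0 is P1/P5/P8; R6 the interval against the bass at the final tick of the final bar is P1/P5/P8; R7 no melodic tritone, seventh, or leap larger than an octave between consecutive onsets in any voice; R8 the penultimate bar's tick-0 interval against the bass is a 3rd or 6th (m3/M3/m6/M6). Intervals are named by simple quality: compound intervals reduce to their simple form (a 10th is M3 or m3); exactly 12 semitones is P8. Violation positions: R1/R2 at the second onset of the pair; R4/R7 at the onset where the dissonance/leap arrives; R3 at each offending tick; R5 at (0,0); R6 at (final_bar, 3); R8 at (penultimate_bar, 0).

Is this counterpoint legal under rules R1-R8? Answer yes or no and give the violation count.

bar 0: v0=E3 v1=E4 (P8)
bar 1: v0=F3 v1=A3 (M3)
bar 2: v0=G3 v1=G4 (P8)
bar 3: v0=F3 v1=C4 (P5)
bar 4: v0=E3 v1=G3 (m3)
bar 5: v0=F3 v1=C4 (P5)
bar 6: v0=G3 v1=G4 (P8)
bar 7: v0=F3 v1=D4 (M6)
bar 8: v0=E3 v1=E4 (P8)
  R1 @ bar2.0: F3/F4 P8 -> G3/G4 P8 similar
  R2 @ bar3.0: G3/E4 M6 -> F3/C4 P5 similar
  R4 @ bar4.1: E3/D5 m7 untreated
  R7 @ bar4.1: G3->D5 leap 19st
  R7 @ bar4.2: D5->B3 leap 15st
  R2 @ bar6.0: F3/A3 M3 -> G3/G4 P8 similar
  R7 @ bar6.0: A3->G4 leap 10st

No (7 violations)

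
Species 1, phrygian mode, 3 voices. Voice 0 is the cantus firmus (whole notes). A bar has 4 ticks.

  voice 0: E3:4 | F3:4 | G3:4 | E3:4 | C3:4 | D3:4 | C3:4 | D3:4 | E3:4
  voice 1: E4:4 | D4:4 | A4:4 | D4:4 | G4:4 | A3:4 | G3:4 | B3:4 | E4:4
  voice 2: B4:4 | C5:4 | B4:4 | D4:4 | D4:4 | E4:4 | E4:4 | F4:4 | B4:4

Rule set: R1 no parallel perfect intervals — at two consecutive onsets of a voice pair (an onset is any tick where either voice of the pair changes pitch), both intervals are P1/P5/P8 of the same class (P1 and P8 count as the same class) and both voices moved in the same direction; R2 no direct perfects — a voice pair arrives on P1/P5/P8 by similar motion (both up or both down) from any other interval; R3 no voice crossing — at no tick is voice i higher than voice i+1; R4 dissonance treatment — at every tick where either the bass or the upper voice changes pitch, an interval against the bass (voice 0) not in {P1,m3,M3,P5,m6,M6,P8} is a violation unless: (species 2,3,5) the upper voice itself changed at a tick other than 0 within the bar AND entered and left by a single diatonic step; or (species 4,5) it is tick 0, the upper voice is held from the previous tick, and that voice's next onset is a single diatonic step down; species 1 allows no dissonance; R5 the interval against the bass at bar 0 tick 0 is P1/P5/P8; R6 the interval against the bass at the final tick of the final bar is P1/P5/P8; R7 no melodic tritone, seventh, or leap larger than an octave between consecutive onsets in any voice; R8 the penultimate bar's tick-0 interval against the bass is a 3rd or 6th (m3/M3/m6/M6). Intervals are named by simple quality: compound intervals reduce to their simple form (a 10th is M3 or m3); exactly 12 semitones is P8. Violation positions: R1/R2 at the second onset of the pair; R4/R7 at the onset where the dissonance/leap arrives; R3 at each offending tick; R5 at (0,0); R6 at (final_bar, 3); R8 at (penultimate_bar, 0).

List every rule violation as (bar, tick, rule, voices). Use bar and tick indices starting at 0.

bar 0: v0=E3 v1=E4 v2=B4 downbeat P5
bar 1: v0=F3 v1=D4 v2=C5 downbeat P5
bar 2: v0=G3 v1=A4 v2=B4 downbeat M3
bar 3: v0=E3 v1=D4 v2=D4 downbeat m7
bar 4: v0=C3 v1=G4 v2=D4 downbeat M2
bar 5: v0=D3 v1=A3 v2=E4 downbeat M2
bar 6: v0=C3 v1=G3 v2=E4 downbeat M3
bar 7: v0=D3 v1=B3 v2=F4 downbeat m3
bar 8: v0=E3 v1=E4 v2=B4 downbeat P5
  -> R1 @ bar 1 tick 0 v(0, 2): E3/B4 P5 -> F3/C5 P5 similar
  -> R4 @ bar 2 tick 0 v(0, 1): G3/A4 M2 untreated
  -> R2 @ bar 3 tick 0 v(1, 2): A4/B4 M2 -> D4/D4 P1 similar
  -> R4 @ bar 3 tick 0 v(0, 1): E3/D4 m7 untreated
  -> R4 @ bar 3 tick 0 v(0, 2): E3/D4 m7 untreated
  -> R3 @ bar 4 tick 0 v(1, 2): G4 above D4
  -> R4 @ bar 4 tick 0 v(0, 2): C3/D4 M2 untreated
  -> R3 @ bar 4 tick 1 v(1, 2): G4 above D4
  -> R3 @ bar 4 tick 2 v(1, 2): G4 above D4
  -> R3 @ bar 4 tick 3 v(1, 2): G4 above D4
  -> R4 @ bar 5 tick 0 v(0, 2): D3/E4 M2 untreated
  -> R7 @ bar 5 tick 0 v(1,): G4->A3 leap 10st
  -> R1 @ bar 6 tick 0 v(0, 1): D3/A3 P5 -> C3/G3 P5 similar
  -> R2 @ bar 8 tick 0 v(0, 1): D3/B3 M6 -> E3/E4 P8 similar
  -> R2 @ bar 8 tick 0 v(0, 2): D3/F4 m3 -> E3/B4 P5 similar
  -> R2 @ bar 8 tick 0 v(1, 2): B3/F4 TT -> E4/B4 P5 similar
  -> R7 @ bar 8 tick 0 v(2,): F4->B4 leap 6st

(1, 0, R1, (0, 2))
(2, 0, R4, (0, 1))
(3, 0, R2, (1, 2))
(3, 0, R4, (0, 1))
(3, 0, R4, (0, 2))
(4, 0, R3, (1, 2))
(4, 0, R4, (0, 2))
(4, 1, R3, (1, 2))
(4, 2, R3, (1, 2))
(4, 3, R3, (1, 2))
(5, 0, R4, (0, 2))
(5, 0, R7, (1,))
(6, 0, R1, (0, 1))
(8, 0, R2, (0, 1))
(8, 0, R2, (0, 2))
(8, 0, R2, (1, 2))
(8, 0, R7, (2,))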